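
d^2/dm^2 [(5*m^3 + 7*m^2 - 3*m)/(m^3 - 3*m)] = 2*(7*m^3 + 36*m^2 + 63*m + 36)/(m^6 - 9*m^4 + 27*m^2 - 27)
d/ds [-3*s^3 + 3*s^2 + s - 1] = -9*s^2 + 6*s + 1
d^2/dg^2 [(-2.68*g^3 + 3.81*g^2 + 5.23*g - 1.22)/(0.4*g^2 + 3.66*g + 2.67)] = (-7.105427357601e-15*g^4 - 75.558016*g^3 - 182.722656*g^2 - 158.863032*g - 77.974338)/(0.064*g^6 + 1.7568*g^5 + 17.35632*g^4 + 72.481176*g^3 + 115.853436*g^2 + 78.275322*g + 19.034163)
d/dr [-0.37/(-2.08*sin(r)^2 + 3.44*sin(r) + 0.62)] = (1.2728 - 1.5392*sin(r))*cos(r)/(-2.08*sin(r)^2 + 3.44*sin(r) + 0.62)^2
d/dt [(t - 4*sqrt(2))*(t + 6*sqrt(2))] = 2*t + 2*sqrt(2)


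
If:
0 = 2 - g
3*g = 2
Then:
No Solution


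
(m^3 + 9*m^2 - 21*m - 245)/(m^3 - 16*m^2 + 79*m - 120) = (m^2 + 14*m + 49)/(m^2 - 11*m + 24)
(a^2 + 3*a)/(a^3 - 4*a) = (a + 3)/(a^2 - 4)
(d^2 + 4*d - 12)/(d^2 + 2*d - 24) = (d - 2)/(d - 4)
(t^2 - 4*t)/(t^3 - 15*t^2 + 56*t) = (t - 4)/(t^2 - 15*t + 56)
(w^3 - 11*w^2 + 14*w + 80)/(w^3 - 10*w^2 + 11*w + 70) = (w - 8)/(w - 7)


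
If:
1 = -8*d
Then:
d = -1/8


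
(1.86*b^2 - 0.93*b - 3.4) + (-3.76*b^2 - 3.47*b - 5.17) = -1.9*b^2 - 4.4*b - 8.57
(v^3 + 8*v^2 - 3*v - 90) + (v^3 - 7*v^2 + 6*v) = 2*v^3 + v^2 + 3*v - 90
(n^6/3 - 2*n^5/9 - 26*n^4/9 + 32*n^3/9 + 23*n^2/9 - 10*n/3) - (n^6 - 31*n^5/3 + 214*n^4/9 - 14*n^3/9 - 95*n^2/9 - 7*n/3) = -2*n^6/3 + 91*n^5/9 - 80*n^4/3 + 46*n^3/9 + 118*n^2/9 - n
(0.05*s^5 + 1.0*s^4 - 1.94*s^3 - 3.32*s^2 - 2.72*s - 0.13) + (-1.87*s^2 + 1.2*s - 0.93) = 0.05*s^5 + 1.0*s^4 - 1.94*s^3 - 5.19*s^2 - 1.52*s - 1.06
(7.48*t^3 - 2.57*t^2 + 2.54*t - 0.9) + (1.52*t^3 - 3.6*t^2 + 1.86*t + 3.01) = 9.0*t^3 - 6.17*t^2 + 4.4*t + 2.11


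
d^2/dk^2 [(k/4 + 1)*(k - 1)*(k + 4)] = 3*k/2 + 7/2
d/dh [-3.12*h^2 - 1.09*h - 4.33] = -6.24*h - 1.09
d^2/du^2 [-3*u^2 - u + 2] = -6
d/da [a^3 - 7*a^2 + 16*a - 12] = 3*a^2 - 14*a + 16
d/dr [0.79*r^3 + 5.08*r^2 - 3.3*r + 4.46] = 2.37*r^2 + 10.16*r - 3.3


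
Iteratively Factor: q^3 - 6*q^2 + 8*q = (q - 2)*(q^2 - 4*q) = (q - 4)*(q - 2)*(q)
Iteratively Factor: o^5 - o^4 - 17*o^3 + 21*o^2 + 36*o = (o - 3)*(o^4 + 2*o^3 - 11*o^2 - 12*o) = (o - 3)^2*(o^3 + 5*o^2 + 4*o) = o*(o - 3)^2*(o^2 + 5*o + 4) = o*(o - 3)^2*(o + 4)*(o + 1)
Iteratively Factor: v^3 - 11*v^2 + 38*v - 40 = (v - 5)*(v^2 - 6*v + 8) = (v - 5)*(v - 2)*(v - 4)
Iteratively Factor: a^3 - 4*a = (a)*(a^2 - 4) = a*(a + 2)*(a - 2)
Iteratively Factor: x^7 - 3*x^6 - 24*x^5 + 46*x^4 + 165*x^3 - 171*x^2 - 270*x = (x)*(x^6 - 3*x^5 - 24*x^4 + 46*x^3 + 165*x^2 - 171*x - 270) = x*(x + 3)*(x^5 - 6*x^4 - 6*x^3 + 64*x^2 - 27*x - 90) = x*(x - 3)*(x + 3)*(x^4 - 3*x^3 - 15*x^2 + 19*x + 30) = x*(x - 5)*(x - 3)*(x + 3)*(x^3 + 2*x^2 - 5*x - 6) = x*(x - 5)*(x - 3)*(x - 2)*(x + 3)*(x^2 + 4*x + 3) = x*(x - 5)*(x - 3)*(x - 2)*(x + 3)^2*(x + 1)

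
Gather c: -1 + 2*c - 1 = 2*c - 2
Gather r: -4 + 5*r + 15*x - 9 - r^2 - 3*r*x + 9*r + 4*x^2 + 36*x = -r^2 + r*(14 - 3*x) + 4*x^2 + 51*x - 13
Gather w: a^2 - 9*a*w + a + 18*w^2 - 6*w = a^2 + a + 18*w^2 + w*(-9*a - 6)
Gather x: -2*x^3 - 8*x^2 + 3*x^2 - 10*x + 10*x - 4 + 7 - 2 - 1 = -2*x^3 - 5*x^2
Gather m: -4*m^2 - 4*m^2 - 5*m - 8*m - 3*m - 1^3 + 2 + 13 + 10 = -8*m^2 - 16*m + 24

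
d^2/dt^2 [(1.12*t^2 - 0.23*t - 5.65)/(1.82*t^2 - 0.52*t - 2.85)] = (3.5527136788005e-15*t^4 + 0.596232000000002*t^3 - 77.43372*t^2 + 24.9249*t - 42.7925)/(6.028568*t^6 - 5.167344*t^5 - 26.844636*t^4 + 16.042832*t^3 + 42.03693*t^2 - 12.6711*t - 23.149125)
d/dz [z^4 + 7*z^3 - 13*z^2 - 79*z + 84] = 4*z^3 + 21*z^2 - 26*z - 79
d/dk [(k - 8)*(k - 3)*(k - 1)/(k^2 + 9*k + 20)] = (k^4 + 18*k^3 - 83*k^2 - 432*k + 916)/(k^4 + 18*k^3 + 121*k^2 + 360*k + 400)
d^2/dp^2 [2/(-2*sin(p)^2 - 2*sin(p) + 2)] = (4*sin(p)^4 + 3*sin(p)^3 - sin(p)^2 - 5*sin(p) - 4)/(sin(p) - cos(p)^2)^3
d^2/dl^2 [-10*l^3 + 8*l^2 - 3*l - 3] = 16 - 60*l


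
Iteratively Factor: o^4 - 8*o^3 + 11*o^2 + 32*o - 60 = (o + 2)*(o^3 - 10*o^2 + 31*o - 30) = (o - 5)*(o + 2)*(o^2 - 5*o + 6) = (o - 5)*(o - 3)*(o + 2)*(o - 2)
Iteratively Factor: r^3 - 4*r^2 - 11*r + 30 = (r + 3)*(r^2 - 7*r + 10) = (r - 2)*(r + 3)*(r - 5)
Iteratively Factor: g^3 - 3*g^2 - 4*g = (g)*(g^2 - 3*g - 4) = g*(g + 1)*(g - 4)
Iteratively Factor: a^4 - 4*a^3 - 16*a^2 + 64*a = (a)*(a^3 - 4*a^2 - 16*a + 64) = a*(a - 4)*(a^2 - 16) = a*(a - 4)^2*(a + 4)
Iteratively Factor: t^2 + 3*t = (t)*(t + 3)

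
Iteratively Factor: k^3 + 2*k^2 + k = (k)*(k^2 + 2*k + 1) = k*(k + 1)*(k + 1)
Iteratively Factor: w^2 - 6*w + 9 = (w - 3)*(w - 3)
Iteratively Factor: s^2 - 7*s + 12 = (s - 3)*(s - 4)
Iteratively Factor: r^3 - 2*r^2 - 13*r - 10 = (r - 5)*(r^2 + 3*r + 2) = (r - 5)*(r + 2)*(r + 1)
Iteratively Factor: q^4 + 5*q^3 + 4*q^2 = (q + 1)*(q^3 + 4*q^2) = q*(q + 1)*(q^2 + 4*q) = q*(q + 1)*(q + 4)*(q)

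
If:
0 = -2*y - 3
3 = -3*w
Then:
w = -1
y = -3/2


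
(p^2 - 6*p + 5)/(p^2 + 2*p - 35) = (p - 1)/(p + 7)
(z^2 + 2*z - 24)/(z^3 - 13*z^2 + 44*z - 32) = (z + 6)/(z^2 - 9*z + 8)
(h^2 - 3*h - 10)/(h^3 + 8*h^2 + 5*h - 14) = (h - 5)/(h^2 + 6*h - 7)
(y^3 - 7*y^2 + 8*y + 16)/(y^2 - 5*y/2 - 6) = 2*(y^2 - 3*y - 4)/(2*y + 3)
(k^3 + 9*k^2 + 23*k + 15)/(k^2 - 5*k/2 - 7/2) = 2*(k^2 + 8*k + 15)/(2*k - 7)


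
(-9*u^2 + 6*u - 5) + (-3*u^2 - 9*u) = -12*u^2 - 3*u - 5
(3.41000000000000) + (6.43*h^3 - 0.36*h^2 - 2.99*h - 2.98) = 6.43*h^3 - 0.36*h^2 - 2.99*h + 0.43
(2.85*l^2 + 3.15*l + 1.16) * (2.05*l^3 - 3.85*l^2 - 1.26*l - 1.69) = 5.8425*l^5 - 4.515*l^4 - 13.3405*l^3 - 13.2515*l^2 - 6.7851*l - 1.9604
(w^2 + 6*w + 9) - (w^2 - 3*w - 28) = 9*w + 37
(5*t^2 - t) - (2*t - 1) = 5*t^2 - 3*t + 1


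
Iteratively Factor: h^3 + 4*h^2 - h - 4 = (h - 1)*(h^2 + 5*h + 4) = (h - 1)*(h + 1)*(h + 4)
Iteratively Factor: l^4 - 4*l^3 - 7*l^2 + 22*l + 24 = (l + 2)*(l^3 - 6*l^2 + 5*l + 12) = (l - 3)*(l + 2)*(l^2 - 3*l - 4) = (l - 4)*(l - 3)*(l + 2)*(l + 1)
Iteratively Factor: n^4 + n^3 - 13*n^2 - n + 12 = (n + 1)*(n^3 - 13*n + 12) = (n - 1)*(n + 1)*(n^2 + n - 12) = (n - 3)*(n - 1)*(n + 1)*(n + 4)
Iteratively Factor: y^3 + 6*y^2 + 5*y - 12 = (y + 3)*(y^2 + 3*y - 4) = (y - 1)*(y + 3)*(y + 4)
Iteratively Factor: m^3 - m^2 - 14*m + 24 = (m + 4)*(m^2 - 5*m + 6) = (m - 3)*(m + 4)*(m - 2)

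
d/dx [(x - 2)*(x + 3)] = 2*x + 1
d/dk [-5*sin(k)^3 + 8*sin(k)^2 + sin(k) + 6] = (-15*sin(k)^2 + 16*sin(k) + 1)*cos(k)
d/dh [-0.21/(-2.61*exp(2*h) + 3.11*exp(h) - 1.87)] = (0.6531 - 1.0962*exp(h))*exp(h)/(2.61*exp(2*h) - 3.11*exp(h) + 1.87)^2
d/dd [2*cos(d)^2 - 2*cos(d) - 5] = 2*sin(d) - 2*sin(2*d)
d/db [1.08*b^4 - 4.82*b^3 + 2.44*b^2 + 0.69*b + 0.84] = 4.32*b^3 - 14.46*b^2 + 4.88*b + 0.69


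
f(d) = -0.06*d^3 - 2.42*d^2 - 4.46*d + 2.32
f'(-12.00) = 27.70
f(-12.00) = -188.96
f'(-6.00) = 18.10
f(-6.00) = -45.08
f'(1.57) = -12.50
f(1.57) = -10.88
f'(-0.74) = -0.98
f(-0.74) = 4.32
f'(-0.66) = -1.34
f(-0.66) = 4.23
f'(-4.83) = 14.72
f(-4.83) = -25.83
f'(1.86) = -14.09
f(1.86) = -14.73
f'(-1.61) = 2.87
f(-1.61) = 3.48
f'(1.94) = -14.53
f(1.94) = -15.88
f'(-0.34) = -2.84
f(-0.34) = 3.56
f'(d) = -0.18*d^2 - 4.84*d - 4.46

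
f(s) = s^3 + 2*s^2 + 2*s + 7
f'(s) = 3*s^2 + 4*s + 2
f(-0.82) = 6.15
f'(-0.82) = 0.74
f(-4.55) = -54.89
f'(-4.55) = 45.91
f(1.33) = 15.55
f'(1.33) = 12.63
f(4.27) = 129.86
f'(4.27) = 73.78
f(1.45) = 17.15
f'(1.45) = 14.11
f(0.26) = 7.67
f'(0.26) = 3.24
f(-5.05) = -80.88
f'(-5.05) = 58.31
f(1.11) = 13.05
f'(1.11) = 10.14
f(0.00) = 7.00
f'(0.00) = 2.00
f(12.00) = 2047.00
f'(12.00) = 482.00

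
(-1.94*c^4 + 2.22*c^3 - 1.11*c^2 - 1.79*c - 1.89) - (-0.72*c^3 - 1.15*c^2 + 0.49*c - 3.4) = -1.94*c^4 + 2.94*c^3 + 0.0399999999999998*c^2 - 2.28*c + 1.51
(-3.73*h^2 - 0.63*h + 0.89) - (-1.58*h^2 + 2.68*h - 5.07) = -2.15*h^2 - 3.31*h + 5.96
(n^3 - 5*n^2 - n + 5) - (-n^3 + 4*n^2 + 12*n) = 2*n^3 - 9*n^2 - 13*n + 5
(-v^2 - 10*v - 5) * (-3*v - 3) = 3*v^3 + 33*v^2 + 45*v + 15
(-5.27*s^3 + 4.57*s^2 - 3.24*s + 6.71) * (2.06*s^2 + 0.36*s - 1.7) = -10.8562*s^5 + 7.517*s^4 + 3.9298*s^3 + 4.8872*s^2 + 7.9236*s - 11.407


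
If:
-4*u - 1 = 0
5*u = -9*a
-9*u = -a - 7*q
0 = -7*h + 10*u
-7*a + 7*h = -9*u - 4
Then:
No Solution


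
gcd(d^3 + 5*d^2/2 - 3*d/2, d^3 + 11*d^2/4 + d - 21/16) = d - 1/2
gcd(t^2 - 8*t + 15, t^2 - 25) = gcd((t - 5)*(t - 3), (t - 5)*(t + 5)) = t - 5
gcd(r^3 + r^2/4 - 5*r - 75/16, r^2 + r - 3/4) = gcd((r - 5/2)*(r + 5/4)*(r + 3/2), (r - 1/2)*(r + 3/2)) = r + 3/2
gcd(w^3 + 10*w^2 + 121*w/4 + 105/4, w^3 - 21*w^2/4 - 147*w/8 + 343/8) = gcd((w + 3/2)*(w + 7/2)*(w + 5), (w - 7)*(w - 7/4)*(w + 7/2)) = w + 7/2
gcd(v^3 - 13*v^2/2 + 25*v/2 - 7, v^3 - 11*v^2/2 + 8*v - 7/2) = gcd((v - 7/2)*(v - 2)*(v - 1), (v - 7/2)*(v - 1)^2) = v^2 - 9*v/2 + 7/2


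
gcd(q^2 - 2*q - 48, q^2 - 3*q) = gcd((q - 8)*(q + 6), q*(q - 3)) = 1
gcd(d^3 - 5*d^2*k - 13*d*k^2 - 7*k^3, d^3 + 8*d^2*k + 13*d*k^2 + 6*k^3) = d^2 + 2*d*k + k^2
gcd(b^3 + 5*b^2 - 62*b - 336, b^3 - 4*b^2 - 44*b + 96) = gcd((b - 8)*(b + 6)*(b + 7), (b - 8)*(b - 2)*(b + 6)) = b^2 - 2*b - 48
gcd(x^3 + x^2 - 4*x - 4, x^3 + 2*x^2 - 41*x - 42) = x + 1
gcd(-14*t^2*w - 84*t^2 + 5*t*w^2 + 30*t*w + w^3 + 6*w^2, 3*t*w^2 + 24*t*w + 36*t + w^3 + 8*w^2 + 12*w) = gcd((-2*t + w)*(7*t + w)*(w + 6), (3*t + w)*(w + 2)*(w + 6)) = w + 6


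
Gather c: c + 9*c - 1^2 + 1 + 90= 10*c + 90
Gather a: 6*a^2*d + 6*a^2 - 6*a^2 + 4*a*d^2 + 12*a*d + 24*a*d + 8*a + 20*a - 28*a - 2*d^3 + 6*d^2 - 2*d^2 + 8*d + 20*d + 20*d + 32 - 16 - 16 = 6*a^2*d + a*(4*d^2 + 36*d) - 2*d^3 + 4*d^2 + 48*d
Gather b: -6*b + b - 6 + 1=-5*b - 5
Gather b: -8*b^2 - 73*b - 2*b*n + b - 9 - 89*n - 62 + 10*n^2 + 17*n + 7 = -8*b^2 + b*(-2*n - 72) + 10*n^2 - 72*n - 64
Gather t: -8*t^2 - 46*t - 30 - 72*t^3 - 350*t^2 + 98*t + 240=-72*t^3 - 358*t^2 + 52*t + 210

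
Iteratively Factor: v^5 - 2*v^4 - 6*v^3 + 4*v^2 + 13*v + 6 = (v - 2)*(v^4 - 6*v^2 - 8*v - 3) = (v - 2)*(v + 1)*(v^3 - v^2 - 5*v - 3) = (v - 2)*(v + 1)^2*(v^2 - 2*v - 3) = (v - 2)*(v + 1)^3*(v - 3)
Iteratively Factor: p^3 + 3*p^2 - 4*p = (p + 4)*(p^2 - p) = p*(p + 4)*(p - 1)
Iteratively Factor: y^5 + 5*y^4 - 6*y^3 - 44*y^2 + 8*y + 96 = (y + 3)*(y^4 + 2*y^3 - 12*y^2 - 8*y + 32) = (y + 3)*(y + 4)*(y^3 - 2*y^2 - 4*y + 8) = (y + 2)*(y + 3)*(y + 4)*(y^2 - 4*y + 4) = (y - 2)*(y + 2)*(y + 3)*(y + 4)*(y - 2)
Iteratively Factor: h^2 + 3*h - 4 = (h + 4)*(h - 1)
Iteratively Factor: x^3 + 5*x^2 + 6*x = (x)*(x^2 + 5*x + 6) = x*(x + 2)*(x + 3)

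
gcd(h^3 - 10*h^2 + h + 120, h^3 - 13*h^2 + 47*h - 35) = h - 5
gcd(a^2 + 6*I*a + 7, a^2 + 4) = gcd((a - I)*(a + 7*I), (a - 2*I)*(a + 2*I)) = 1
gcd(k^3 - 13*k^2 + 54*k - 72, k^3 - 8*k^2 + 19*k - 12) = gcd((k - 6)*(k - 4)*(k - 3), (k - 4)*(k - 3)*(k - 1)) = k^2 - 7*k + 12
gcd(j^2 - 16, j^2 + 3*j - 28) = j - 4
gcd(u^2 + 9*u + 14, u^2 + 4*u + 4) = u + 2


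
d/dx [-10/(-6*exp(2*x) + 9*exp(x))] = 10*(3 - 4*exp(x))*exp(-x)/(3*(2*exp(x) - 3)^2)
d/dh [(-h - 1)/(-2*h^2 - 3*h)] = (h*(2*h + 3) - (h + 1)*(4*h + 3))/(h^2*(2*h + 3)^2)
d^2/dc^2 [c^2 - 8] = 2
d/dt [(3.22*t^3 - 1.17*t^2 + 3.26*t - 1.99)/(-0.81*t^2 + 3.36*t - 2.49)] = (-2.6082*t^4 + 21.6384*t^3 - 25.344*t^2 + 2.6028*t - 1.431)/(0.6561*t^4 - 5.4432*t^3 + 15.3234*t^2 - 16.7328*t + 6.2001)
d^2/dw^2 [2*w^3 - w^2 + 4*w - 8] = 12*w - 2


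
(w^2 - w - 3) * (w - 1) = w^3 - 2*w^2 - 2*w + 3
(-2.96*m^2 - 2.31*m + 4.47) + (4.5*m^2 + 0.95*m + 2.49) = 1.54*m^2 - 1.36*m + 6.96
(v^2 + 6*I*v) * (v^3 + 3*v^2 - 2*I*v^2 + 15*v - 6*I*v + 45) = v^5 + 3*v^4 + 4*I*v^4 + 27*v^3 + 12*I*v^3 + 81*v^2 + 90*I*v^2 + 270*I*v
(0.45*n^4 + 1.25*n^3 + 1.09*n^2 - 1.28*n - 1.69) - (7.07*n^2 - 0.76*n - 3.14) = 0.45*n^4 + 1.25*n^3 - 5.98*n^2 - 0.52*n + 1.45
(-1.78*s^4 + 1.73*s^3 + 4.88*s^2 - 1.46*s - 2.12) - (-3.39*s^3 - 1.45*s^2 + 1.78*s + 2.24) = -1.78*s^4 + 5.12*s^3 + 6.33*s^2 - 3.24*s - 4.36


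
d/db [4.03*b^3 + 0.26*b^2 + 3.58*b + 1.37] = 12.09*b^2 + 0.52*b + 3.58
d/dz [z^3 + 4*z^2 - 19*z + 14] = 3*z^2 + 8*z - 19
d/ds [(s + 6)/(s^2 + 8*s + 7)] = (s^2 + 8*s - 2*(s + 4)*(s + 6) + 7)/(s^2 + 8*s + 7)^2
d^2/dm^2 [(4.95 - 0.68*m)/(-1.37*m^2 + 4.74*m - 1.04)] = ((20.0094 - 5.5896*m)*(1.37*m^2 - 4.74*m + 1.04) + (0.68*m - 4.95)*(2.74*m - 4.74)*(5.48*m - 9.48))/(1.37*m^2 - 4.74*m + 1.04)^3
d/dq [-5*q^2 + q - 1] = 1 - 10*q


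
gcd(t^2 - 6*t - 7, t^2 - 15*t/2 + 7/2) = t - 7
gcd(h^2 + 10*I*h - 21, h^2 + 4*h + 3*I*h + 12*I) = h + 3*I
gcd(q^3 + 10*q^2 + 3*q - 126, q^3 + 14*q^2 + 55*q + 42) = q^2 + 13*q + 42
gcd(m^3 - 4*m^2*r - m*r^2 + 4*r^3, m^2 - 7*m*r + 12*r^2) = -m + 4*r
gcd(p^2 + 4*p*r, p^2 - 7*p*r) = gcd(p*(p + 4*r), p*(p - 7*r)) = p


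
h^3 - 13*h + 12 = (h - 3)*(h - 1)*(h + 4)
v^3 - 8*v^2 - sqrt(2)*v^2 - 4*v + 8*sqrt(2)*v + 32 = (v - 8)*(v - 2*sqrt(2))*(v + sqrt(2))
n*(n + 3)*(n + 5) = n^3 + 8*n^2 + 15*n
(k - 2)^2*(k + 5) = k^3 + k^2 - 16*k + 20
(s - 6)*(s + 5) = s^2 - s - 30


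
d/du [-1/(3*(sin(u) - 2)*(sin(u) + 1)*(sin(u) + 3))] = (3*sin(u)^2 + 4*sin(u) - 5)*cos(u)/(3*(sin(u) - 2)^2*(sin(u) + 1)^2*(sin(u) + 3)^2)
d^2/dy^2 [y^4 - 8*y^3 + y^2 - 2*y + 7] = 12*y^2 - 48*y + 2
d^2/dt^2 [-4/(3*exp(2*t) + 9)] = 16*(3 - exp(2*t))*exp(2*t)/(3*(exp(2*t) + 3)^3)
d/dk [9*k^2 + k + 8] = 18*k + 1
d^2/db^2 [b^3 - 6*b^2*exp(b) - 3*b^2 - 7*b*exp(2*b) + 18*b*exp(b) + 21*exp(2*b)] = -6*b^2*exp(b) - 28*b*exp(2*b) - 6*b*exp(b) + 6*b + 56*exp(2*b) + 24*exp(b) - 6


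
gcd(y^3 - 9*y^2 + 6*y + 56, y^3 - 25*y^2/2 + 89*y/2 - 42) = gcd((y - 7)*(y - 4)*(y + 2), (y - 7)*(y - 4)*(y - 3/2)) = y^2 - 11*y + 28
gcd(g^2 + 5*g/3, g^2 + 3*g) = g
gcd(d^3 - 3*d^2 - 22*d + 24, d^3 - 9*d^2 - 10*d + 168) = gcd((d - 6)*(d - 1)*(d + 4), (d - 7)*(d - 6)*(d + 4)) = d^2 - 2*d - 24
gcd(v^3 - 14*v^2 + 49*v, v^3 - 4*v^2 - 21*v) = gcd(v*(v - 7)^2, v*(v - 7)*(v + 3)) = v^2 - 7*v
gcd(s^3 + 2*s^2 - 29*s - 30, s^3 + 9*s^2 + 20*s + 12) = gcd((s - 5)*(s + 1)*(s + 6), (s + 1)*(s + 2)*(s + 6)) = s^2 + 7*s + 6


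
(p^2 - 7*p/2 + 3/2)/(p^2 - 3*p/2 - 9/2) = (2*p - 1)/(2*p + 3)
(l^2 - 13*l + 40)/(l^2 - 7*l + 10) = (l - 8)/(l - 2)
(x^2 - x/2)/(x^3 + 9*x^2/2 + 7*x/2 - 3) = x/(x^2 + 5*x + 6)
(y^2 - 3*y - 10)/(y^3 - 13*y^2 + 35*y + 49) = (y^2 - 3*y - 10)/(y^3 - 13*y^2 + 35*y + 49)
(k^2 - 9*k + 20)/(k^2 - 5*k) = (k - 4)/k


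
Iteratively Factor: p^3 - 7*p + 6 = (p - 2)*(p^2 + 2*p - 3) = (p - 2)*(p - 1)*(p + 3)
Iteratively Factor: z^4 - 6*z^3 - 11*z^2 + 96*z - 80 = (z - 1)*(z^3 - 5*z^2 - 16*z + 80) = (z - 1)*(z + 4)*(z^2 - 9*z + 20) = (z - 5)*(z - 1)*(z + 4)*(z - 4)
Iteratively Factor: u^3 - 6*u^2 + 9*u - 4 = (u - 4)*(u^2 - 2*u + 1) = (u - 4)*(u - 1)*(u - 1)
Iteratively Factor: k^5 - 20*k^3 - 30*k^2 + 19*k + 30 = (k + 1)*(k^4 - k^3 - 19*k^2 - 11*k + 30) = (k + 1)*(k + 2)*(k^3 - 3*k^2 - 13*k + 15) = (k - 1)*(k + 1)*(k + 2)*(k^2 - 2*k - 15) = (k - 1)*(k + 1)*(k + 2)*(k + 3)*(k - 5)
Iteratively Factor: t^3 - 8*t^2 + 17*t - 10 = (t - 2)*(t^2 - 6*t + 5) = (t - 2)*(t - 1)*(t - 5)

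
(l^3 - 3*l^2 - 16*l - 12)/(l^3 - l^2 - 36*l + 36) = (l^2 + 3*l + 2)/(l^2 + 5*l - 6)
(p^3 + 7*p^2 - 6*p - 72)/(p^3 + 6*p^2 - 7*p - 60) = (p + 6)/(p + 5)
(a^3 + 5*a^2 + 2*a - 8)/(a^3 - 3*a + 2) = (a + 4)/(a - 1)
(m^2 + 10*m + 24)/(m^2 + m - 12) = (m + 6)/(m - 3)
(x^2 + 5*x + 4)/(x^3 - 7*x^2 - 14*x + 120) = (x + 1)/(x^2 - 11*x + 30)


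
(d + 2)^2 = d^2 + 4*d + 4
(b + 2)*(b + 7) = b^2 + 9*b + 14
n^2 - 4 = (n - 2)*(n + 2)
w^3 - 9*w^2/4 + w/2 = w*(w - 2)*(w - 1/4)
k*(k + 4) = k^2 + 4*k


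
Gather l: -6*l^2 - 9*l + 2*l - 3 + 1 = -6*l^2 - 7*l - 2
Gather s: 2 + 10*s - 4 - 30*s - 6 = -20*s - 8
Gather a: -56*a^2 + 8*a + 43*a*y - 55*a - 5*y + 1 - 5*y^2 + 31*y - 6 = -56*a^2 + a*(43*y - 47) - 5*y^2 + 26*y - 5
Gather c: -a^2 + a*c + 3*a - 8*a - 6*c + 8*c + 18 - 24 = -a^2 - 5*a + c*(a + 2) - 6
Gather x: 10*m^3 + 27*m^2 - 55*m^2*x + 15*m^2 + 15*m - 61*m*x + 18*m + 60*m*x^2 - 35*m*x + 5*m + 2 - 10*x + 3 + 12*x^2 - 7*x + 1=10*m^3 + 42*m^2 + 38*m + x^2*(60*m + 12) + x*(-55*m^2 - 96*m - 17) + 6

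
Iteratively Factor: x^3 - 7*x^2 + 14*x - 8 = (x - 2)*(x^2 - 5*x + 4) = (x - 2)*(x - 1)*(x - 4)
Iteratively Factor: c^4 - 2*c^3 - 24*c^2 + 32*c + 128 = (c + 2)*(c^3 - 4*c^2 - 16*c + 64) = (c + 2)*(c + 4)*(c^2 - 8*c + 16) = (c - 4)*(c + 2)*(c + 4)*(c - 4)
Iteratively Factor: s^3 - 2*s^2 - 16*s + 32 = (s + 4)*(s^2 - 6*s + 8) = (s - 2)*(s + 4)*(s - 4)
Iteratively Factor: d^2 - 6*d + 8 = (d - 2)*(d - 4)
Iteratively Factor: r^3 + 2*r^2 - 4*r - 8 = (r - 2)*(r^2 + 4*r + 4) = (r - 2)*(r + 2)*(r + 2)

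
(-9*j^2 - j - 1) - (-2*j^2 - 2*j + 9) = -7*j^2 + j - 10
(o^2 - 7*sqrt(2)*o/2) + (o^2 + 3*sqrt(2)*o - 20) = 2*o^2 - sqrt(2)*o/2 - 20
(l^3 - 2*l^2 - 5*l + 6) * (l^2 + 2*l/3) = l^5 - 4*l^4/3 - 19*l^3/3 + 8*l^2/3 + 4*l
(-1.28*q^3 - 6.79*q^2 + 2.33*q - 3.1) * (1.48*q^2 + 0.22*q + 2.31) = -1.8944*q^5 - 10.3308*q^4 - 1.0022*q^3 - 19.7603*q^2 + 4.7003*q - 7.161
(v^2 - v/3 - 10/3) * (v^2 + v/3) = v^4 - 31*v^2/9 - 10*v/9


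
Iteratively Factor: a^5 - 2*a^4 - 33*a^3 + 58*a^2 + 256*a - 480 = (a - 2)*(a^4 - 33*a^2 - 8*a + 240) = (a - 2)*(a + 4)*(a^3 - 4*a^2 - 17*a + 60) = (a - 2)*(a + 4)^2*(a^2 - 8*a + 15) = (a - 3)*(a - 2)*(a + 4)^2*(a - 5)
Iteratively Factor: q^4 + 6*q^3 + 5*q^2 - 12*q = (q + 3)*(q^3 + 3*q^2 - 4*q) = q*(q + 3)*(q^2 + 3*q - 4) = q*(q + 3)*(q + 4)*(q - 1)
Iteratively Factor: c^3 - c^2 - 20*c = (c + 4)*(c^2 - 5*c) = c*(c + 4)*(c - 5)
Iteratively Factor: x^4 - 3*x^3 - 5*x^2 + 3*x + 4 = (x - 4)*(x^3 + x^2 - x - 1) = (x - 4)*(x + 1)*(x^2 - 1) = (x - 4)*(x - 1)*(x + 1)*(x + 1)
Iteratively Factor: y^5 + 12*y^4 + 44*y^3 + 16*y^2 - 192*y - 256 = (y + 4)*(y^4 + 8*y^3 + 12*y^2 - 32*y - 64) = (y + 2)*(y + 4)*(y^3 + 6*y^2 - 32) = (y - 2)*(y + 2)*(y + 4)*(y^2 + 8*y + 16) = (y - 2)*(y + 2)*(y + 4)^2*(y + 4)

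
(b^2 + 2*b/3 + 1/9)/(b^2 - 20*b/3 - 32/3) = (9*b^2 + 6*b + 1)/(3*(3*b^2 - 20*b - 32))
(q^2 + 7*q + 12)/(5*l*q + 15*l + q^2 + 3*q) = (q + 4)/(5*l + q)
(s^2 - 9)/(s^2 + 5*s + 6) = (s - 3)/(s + 2)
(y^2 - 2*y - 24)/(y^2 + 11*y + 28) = (y - 6)/(y + 7)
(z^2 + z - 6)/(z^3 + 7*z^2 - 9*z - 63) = (z - 2)/(z^2 + 4*z - 21)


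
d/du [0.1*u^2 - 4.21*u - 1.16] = 0.2*u - 4.21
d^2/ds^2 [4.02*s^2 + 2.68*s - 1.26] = 8.04000000000000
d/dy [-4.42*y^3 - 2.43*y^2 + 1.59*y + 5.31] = -13.26*y^2 - 4.86*y + 1.59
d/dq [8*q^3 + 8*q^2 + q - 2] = 24*q^2 + 16*q + 1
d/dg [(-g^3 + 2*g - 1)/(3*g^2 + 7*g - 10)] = (-3*g^2 - 20*g - 13)/(9*g^2 + 60*g + 100)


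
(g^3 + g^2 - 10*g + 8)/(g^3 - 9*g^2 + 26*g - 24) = (g^2 + 3*g - 4)/(g^2 - 7*g + 12)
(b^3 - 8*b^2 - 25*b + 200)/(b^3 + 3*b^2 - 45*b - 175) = (b^2 - 13*b + 40)/(b^2 - 2*b - 35)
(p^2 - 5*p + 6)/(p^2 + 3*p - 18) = (p - 2)/(p + 6)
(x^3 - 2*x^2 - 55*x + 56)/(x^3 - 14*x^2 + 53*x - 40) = (x + 7)/(x - 5)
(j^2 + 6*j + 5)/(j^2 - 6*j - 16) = (j^2 + 6*j + 5)/(j^2 - 6*j - 16)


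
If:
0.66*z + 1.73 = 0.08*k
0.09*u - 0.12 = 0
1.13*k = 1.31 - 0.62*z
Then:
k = 2.44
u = 1.33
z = -2.33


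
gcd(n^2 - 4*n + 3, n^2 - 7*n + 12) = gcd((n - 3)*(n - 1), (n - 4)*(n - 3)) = n - 3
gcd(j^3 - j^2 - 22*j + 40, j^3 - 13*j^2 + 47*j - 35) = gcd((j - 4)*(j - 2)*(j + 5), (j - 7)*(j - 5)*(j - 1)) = 1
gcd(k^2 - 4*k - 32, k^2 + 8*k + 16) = k + 4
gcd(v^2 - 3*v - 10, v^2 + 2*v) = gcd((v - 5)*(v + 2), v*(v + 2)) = v + 2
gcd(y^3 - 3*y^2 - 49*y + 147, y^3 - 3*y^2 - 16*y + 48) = y - 3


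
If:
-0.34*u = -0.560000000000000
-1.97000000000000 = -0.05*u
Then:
No Solution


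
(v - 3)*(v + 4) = v^2 + v - 12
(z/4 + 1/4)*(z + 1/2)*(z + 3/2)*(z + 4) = z^4/4 + 7*z^3/4 + 59*z^2/16 + 47*z/16 + 3/4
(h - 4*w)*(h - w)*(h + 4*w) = h^3 - h^2*w - 16*h*w^2 + 16*w^3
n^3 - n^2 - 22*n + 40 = (n - 4)*(n - 2)*(n + 5)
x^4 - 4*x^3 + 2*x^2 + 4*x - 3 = (x - 3)*(x - 1)^2*(x + 1)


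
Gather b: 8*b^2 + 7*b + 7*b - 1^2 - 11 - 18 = 8*b^2 + 14*b - 30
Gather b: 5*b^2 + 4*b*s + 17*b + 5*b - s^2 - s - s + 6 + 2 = 5*b^2 + b*(4*s + 22) - s^2 - 2*s + 8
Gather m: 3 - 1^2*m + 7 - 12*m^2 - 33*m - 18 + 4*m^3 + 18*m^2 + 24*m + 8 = 4*m^3 + 6*m^2 - 10*m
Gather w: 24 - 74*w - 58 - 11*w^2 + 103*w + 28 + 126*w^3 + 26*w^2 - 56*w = 126*w^3 + 15*w^2 - 27*w - 6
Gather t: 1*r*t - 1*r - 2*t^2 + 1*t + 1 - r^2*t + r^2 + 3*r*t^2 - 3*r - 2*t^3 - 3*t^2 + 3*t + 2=r^2 - 4*r - 2*t^3 + t^2*(3*r - 5) + t*(-r^2 + r + 4) + 3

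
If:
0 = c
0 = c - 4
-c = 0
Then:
No Solution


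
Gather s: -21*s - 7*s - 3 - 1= -28*s - 4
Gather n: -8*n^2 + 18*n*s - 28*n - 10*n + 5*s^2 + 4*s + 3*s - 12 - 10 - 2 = -8*n^2 + n*(18*s - 38) + 5*s^2 + 7*s - 24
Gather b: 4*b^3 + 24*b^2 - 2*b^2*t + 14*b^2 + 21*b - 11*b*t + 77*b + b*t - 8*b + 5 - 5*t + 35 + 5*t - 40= 4*b^3 + b^2*(38 - 2*t) + b*(90 - 10*t)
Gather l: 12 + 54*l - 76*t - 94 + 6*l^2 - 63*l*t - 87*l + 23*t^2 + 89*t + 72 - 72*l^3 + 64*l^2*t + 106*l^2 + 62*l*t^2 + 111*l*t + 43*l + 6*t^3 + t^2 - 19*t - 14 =-72*l^3 + l^2*(64*t + 112) + l*(62*t^2 + 48*t + 10) + 6*t^3 + 24*t^2 - 6*t - 24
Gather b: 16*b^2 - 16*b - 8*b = 16*b^2 - 24*b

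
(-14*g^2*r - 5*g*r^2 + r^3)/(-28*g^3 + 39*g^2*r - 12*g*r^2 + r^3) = r*(2*g + r)/(4*g^2 - 5*g*r + r^2)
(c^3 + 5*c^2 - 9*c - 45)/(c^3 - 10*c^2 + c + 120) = (c^2 + 2*c - 15)/(c^2 - 13*c + 40)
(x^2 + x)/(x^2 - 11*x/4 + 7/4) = 4*x*(x + 1)/(4*x^2 - 11*x + 7)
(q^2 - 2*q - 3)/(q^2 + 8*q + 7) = (q - 3)/(q + 7)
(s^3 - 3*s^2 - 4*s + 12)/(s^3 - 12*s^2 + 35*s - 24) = (s^2 - 4)/(s^2 - 9*s + 8)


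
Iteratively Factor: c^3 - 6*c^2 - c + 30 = (c - 3)*(c^2 - 3*c - 10) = (c - 5)*(c - 3)*(c + 2)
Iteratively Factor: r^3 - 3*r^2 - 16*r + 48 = (r + 4)*(r^2 - 7*r + 12) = (r - 4)*(r + 4)*(r - 3)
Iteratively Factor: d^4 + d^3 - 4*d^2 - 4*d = (d + 1)*(d^3 - 4*d) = (d - 2)*(d + 1)*(d^2 + 2*d) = d*(d - 2)*(d + 1)*(d + 2)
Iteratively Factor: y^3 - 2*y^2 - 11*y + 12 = (y - 4)*(y^2 + 2*y - 3) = (y - 4)*(y + 3)*(y - 1)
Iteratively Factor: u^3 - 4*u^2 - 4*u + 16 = (u - 4)*(u^2 - 4) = (u - 4)*(u - 2)*(u + 2)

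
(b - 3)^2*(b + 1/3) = b^3 - 17*b^2/3 + 7*b + 3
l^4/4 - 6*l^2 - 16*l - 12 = (l/2 + 1)^2*(l - 6)*(l + 2)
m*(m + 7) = m^2 + 7*m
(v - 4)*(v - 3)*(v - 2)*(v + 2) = v^4 - 7*v^3 + 8*v^2 + 28*v - 48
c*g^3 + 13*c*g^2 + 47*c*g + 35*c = (g + 5)*(g + 7)*(c*g + c)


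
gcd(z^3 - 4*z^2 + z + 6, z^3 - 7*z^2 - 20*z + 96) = z - 3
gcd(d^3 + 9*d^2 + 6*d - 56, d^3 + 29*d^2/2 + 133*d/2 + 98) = d^2 + 11*d + 28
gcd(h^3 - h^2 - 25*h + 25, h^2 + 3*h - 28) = 1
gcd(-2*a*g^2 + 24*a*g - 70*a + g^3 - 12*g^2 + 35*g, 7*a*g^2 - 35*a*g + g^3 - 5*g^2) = g - 5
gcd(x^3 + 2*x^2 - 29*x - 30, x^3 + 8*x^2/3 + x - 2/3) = x + 1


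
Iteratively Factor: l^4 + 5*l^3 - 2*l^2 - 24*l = (l - 2)*(l^3 + 7*l^2 + 12*l) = (l - 2)*(l + 4)*(l^2 + 3*l) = l*(l - 2)*(l + 4)*(l + 3)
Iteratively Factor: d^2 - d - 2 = (d - 2)*(d + 1)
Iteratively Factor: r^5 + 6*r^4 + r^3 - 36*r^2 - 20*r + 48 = (r + 4)*(r^4 + 2*r^3 - 7*r^2 - 8*r + 12) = (r + 2)*(r + 4)*(r^3 - 7*r + 6) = (r - 2)*(r + 2)*(r + 4)*(r^2 + 2*r - 3) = (r - 2)*(r + 2)*(r + 3)*(r + 4)*(r - 1)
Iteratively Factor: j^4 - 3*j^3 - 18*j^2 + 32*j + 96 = (j - 4)*(j^3 + j^2 - 14*j - 24) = (j - 4)*(j + 3)*(j^2 - 2*j - 8) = (j - 4)*(j + 2)*(j + 3)*(j - 4)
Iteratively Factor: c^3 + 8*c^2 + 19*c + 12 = (c + 3)*(c^2 + 5*c + 4) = (c + 3)*(c + 4)*(c + 1)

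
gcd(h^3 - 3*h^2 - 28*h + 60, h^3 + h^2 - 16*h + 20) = h^2 + 3*h - 10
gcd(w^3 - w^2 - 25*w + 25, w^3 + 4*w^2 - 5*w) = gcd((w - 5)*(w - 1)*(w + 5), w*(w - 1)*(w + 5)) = w^2 + 4*w - 5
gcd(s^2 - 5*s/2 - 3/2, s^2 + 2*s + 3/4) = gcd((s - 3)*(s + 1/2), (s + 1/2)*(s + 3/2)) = s + 1/2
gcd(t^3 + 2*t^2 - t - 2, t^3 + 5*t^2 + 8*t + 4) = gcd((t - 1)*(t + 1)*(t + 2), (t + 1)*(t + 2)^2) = t^2 + 3*t + 2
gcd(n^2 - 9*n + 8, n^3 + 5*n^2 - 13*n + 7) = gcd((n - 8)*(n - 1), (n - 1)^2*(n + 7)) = n - 1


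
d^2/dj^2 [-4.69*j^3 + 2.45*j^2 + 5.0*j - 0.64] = 4.9 - 28.14*j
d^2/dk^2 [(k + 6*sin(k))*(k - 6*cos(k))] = 6*sqrt(2)*k*cos(k + pi/4) + 72*sin(2*k) + 12*sqrt(2)*sin(k + pi/4) + 2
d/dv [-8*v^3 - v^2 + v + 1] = -24*v^2 - 2*v + 1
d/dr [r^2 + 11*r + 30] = 2*r + 11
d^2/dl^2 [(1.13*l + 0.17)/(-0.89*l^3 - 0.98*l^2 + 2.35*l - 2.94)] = (-5.370438*l^5 - 7.5294*l^4 - 9.269678*l^3 + 36.634818*l^2 + 24.552528*l - 16.512382)/(0.704969*l^9 + 2.328774*l^8 - 3.020037*l^7 - 4.370506*l^6 + 23.359863*l^5 - 12.187182*l^4 - 30.524383*l^3 + 74.120634*l^2 - 60.93738*l + 25.412184)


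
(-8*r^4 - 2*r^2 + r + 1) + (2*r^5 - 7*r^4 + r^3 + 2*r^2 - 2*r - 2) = 2*r^5 - 15*r^4 + r^3 - r - 1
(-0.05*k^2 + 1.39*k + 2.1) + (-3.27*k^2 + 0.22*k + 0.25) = -3.32*k^2 + 1.61*k + 2.35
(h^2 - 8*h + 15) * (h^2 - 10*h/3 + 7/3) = h^4 - 34*h^3/3 + 44*h^2 - 206*h/3 + 35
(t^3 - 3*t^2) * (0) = 0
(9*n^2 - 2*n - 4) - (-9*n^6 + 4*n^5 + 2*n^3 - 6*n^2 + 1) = 9*n^6 - 4*n^5 - 2*n^3 + 15*n^2 - 2*n - 5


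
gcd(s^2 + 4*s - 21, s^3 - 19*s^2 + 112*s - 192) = s - 3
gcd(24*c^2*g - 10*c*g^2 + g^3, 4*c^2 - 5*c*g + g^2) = 4*c - g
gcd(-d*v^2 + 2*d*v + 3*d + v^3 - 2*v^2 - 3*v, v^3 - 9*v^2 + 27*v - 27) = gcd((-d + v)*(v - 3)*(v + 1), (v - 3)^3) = v - 3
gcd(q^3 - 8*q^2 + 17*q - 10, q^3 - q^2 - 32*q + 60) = q^2 - 7*q + 10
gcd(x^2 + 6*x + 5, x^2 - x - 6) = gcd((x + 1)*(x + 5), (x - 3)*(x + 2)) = 1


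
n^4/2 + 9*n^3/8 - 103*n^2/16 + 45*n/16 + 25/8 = (n/2 + 1/4)*(n - 2)*(n - 5/4)*(n + 5)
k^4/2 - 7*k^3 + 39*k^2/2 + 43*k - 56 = (k/2 + 1)*(k - 8)*(k - 7)*(k - 1)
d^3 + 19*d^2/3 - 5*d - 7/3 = (d - 1)*(d + 1/3)*(d + 7)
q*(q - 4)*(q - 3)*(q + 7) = q^4 - 37*q^2 + 84*q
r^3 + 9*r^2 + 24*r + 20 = (r + 2)^2*(r + 5)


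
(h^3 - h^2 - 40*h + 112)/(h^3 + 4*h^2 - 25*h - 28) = (h - 4)/(h + 1)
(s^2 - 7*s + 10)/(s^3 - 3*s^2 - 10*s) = (s - 2)/(s*(s + 2))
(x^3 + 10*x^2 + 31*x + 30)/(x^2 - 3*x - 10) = (x^2 + 8*x + 15)/(x - 5)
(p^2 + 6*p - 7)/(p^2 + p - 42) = (p - 1)/(p - 6)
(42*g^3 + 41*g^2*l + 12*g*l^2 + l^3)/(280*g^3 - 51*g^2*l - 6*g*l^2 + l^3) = (6*g^2 + 5*g*l + l^2)/(40*g^2 - 13*g*l + l^2)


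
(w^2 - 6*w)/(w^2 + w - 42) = w/(w + 7)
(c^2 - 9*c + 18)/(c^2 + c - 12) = (c - 6)/(c + 4)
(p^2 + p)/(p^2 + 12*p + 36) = p*(p + 1)/(p^2 + 12*p + 36)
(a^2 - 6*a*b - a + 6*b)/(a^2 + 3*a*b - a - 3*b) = (a - 6*b)/(a + 3*b)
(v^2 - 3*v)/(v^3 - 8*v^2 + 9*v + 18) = v/(v^2 - 5*v - 6)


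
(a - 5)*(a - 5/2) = a^2 - 15*a/2 + 25/2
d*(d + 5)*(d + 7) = d^3 + 12*d^2 + 35*d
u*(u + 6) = u^2 + 6*u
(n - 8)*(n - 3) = n^2 - 11*n + 24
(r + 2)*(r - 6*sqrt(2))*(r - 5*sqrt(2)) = r^3 - 11*sqrt(2)*r^2 + 2*r^2 - 22*sqrt(2)*r + 60*r + 120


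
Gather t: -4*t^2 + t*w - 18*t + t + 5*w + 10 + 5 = -4*t^2 + t*(w - 17) + 5*w + 15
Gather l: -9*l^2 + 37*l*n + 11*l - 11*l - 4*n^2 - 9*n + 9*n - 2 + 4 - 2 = -9*l^2 + 37*l*n - 4*n^2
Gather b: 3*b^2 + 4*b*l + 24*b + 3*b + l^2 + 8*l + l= 3*b^2 + b*(4*l + 27) + l^2 + 9*l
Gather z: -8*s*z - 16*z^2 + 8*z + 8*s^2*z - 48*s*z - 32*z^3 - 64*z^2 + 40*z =-32*z^3 - 80*z^2 + z*(8*s^2 - 56*s + 48)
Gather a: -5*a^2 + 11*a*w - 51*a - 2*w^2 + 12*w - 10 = -5*a^2 + a*(11*w - 51) - 2*w^2 + 12*w - 10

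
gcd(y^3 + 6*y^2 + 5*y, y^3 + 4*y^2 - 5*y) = y^2 + 5*y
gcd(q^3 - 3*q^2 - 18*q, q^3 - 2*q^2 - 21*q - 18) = q^2 - 3*q - 18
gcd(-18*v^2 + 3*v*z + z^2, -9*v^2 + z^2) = -3*v + z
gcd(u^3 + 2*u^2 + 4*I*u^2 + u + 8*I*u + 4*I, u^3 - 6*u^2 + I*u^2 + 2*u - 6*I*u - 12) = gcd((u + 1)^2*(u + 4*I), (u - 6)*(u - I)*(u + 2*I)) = 1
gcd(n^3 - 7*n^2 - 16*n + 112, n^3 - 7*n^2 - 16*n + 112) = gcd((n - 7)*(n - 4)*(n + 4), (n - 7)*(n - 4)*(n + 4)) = n^3 - 7*n^2 - 16*n + 112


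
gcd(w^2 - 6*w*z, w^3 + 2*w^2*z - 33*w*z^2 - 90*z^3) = -w + 6*z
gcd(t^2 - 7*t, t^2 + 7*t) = t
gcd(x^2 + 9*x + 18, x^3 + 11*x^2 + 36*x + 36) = x^2 + 9*x + 18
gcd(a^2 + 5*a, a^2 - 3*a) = a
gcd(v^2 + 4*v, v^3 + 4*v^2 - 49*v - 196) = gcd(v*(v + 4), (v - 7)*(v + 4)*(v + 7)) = v + 4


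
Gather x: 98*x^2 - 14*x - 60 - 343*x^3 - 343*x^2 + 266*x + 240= -343*x^3 - 245*x^2 + 252*x + 180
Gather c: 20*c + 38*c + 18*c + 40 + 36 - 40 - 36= 76*c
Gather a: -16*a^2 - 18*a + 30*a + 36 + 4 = -16*a^2 + 12*a + 40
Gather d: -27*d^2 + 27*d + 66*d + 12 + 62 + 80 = -27*d^2 + 93*d + 154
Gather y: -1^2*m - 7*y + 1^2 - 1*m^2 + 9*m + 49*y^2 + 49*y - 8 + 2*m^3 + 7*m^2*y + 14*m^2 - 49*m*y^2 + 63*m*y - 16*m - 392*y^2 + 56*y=2*m^3 + 13*m^2 - 8*m + y^2*(-49*m - 343) + y*(7*m^2 + 63*m + 98) - 7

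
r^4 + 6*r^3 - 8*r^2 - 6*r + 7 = (r - 1)^2*(r + 1)*(r + 7)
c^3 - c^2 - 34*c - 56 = (c - 7)*(c + 2)*(c + 4)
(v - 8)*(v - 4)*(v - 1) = v^3 - 13*v^2 + 44*v - 32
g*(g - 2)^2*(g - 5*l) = g^4 - 5*g^3*l - 4*g^3 + 20*g^2*l + 4*g^2 - 20*g*l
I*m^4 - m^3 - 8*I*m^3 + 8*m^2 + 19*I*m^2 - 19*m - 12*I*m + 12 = (m - 4)*(m - 3)*(m + I)*(I*m - I)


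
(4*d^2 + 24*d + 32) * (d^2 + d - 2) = 4*d^4 + 28*d^3 + 48*d^2 - 16*d - 64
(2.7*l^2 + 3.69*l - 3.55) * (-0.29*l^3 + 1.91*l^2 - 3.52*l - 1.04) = -0.783*l^5 + 4.0869*l^4 - 1.4266*l^3 - 22.5773*l^2 + 8.6584*l + 3.692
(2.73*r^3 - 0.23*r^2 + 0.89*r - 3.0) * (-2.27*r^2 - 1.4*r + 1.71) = -6.1971*r^5 - 3.2999*r^4 + 2.97*r^3 + 5.1707*r^2 + 5.7219*r - 5.13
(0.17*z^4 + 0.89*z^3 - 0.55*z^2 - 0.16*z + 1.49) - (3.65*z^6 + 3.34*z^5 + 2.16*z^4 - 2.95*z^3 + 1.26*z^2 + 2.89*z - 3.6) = -3.65*z^6 - 3.34*z^5 - 1.99*z^4 + 3.84*z^3 - 1.81*z^2 - 3.05*z + 5.09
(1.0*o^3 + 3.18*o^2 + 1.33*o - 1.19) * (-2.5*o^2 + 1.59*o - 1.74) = -2.5*o^5 - 6.36*o^4 - 0.00879999999999992*o^3 - 0.4435*o^2 - 4.2063*o + 2.0706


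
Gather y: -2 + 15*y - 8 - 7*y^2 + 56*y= -7*y^2 + 71*y - 10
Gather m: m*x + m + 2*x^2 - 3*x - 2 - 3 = m*(x + 1) + 2*x^2 - 3*x - 5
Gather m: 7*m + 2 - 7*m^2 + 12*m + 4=-7*m^2 + 19*m + 6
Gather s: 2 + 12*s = 12*s + 2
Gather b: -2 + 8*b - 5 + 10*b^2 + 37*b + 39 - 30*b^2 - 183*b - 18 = -20*b^2 - 138*b + 14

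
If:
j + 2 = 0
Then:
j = -2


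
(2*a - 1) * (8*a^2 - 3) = 16*a^3 - 8*a^2 - 6*a + 3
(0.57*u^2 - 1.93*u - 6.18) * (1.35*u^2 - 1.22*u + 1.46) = 0.7695*u^4 - 3.3009*u^3 - 5.1562*u^2 + 4.7218*u - 9.0228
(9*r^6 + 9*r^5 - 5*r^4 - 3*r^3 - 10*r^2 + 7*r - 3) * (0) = 0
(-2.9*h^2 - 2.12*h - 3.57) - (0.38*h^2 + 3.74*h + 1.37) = -3.28*h^2 - 5.86*h - 4.94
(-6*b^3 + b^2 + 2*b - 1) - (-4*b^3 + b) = -2*b^3 + b^2 + b - 1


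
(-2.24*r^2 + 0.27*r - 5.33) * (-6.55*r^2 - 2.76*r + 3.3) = 14.672*r^4 + 4.4139*r^3 + 26.7743*r^2 + 15.6018*r - 17.589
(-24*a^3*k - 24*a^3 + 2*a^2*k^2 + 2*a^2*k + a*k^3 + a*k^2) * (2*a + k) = -48*a^4*k - 48*a^4 - 20*a^3*k^2 - 20*a^3*k + 4*a^2*k^3 + 4*a^2*k^2 + a*k^4 + a*k^3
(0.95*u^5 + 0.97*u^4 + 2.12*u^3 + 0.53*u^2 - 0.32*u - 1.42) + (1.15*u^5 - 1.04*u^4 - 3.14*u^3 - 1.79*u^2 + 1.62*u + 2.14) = 2.1*u^5 - 0.0700000000000001*u^4 - 1.02*u^3 - 1.26*u^2 + 1.3*u + 0.72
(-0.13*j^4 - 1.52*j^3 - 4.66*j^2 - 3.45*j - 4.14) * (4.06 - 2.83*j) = 0.3679*j^5 + 3.7738*j^4 + 7.0166*j^3 - 9.1561*j^2 - 2.2908*j - 16.8084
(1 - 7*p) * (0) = 0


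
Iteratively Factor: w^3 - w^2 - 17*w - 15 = (w - 5)*(w^2 + 4*w + 3) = (w - 5)*(w + 1)*(w + 3)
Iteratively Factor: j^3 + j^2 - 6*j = (j)*(j^2 + j - 6) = j*(j + 3)*(j - 2)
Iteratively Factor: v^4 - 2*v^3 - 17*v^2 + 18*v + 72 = (v + 3)*(v^3 - 5*v^2 - 2*v + 24) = (v - 3)*(v + 3)*(v^2 - 2*v - 8) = (v - 3)*(v + 2)*(v + 3)*(v - 4)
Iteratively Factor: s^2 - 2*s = (s - 2)*(s)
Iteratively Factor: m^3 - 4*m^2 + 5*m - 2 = (m - 1)*(m^2 - 3*m + 2) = (m - 2)*(m - 1)*(m - 1)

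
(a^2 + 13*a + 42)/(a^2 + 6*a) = (a + 7)/a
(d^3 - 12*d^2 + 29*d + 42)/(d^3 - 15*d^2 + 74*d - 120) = (d^2 - 6*d - 7)/(d^2 - 9*d + 20)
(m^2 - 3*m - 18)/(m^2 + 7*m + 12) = (m - 6)/(m + 4)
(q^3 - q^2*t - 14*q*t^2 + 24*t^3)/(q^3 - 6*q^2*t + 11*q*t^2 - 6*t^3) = (q + 4*t)/(q - t)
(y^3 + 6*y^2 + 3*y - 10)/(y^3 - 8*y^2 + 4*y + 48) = (y^2 + 4*y - 5)/(y^2 - 10*y + 24)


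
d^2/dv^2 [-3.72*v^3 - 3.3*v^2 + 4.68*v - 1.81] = -22.32*v - 6.6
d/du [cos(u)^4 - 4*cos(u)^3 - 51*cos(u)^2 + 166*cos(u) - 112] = 2*(-2*cos(u)^3 + 6*cos(u)^2 + 51*cos(u) - 83)*sin(u)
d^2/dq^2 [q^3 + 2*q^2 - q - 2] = 6*q + 4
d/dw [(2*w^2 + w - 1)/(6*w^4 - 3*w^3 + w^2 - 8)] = (-w*(2*w^2 + w - 1)*(24*w^2 - 9*w + 2) + (4*w + 1)*(6*w^4 - 3*w^3 + w^2 - 8))/(6*w^4 - 3*w^3 + w^2 - 8)^2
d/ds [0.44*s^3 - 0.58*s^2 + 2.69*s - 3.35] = 1.32*s^2 - 1.16*s + 2.69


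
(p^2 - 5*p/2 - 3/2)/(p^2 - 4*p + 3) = (p + 1/2)/(p - 1)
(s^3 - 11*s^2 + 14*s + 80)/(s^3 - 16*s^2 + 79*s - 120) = (s + 2)/(s - 3)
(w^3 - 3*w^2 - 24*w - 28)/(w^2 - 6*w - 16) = (w^2 - 5*w - 14)/(w - 8)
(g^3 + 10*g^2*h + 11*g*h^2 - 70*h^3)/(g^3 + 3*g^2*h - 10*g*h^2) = (g + 7*h)/g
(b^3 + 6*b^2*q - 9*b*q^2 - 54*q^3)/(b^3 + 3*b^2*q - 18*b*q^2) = (b + 3*q)/b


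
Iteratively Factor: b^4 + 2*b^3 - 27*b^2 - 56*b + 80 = (b - 1)*(b^3 + 3*b^2 - 24*b - 80) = (b - 1)*(b + 4)*(b^2 - b - 20) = (b - 1)*(b + 4)^2*(b - 5)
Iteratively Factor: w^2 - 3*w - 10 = (w - 5)*(w + 2)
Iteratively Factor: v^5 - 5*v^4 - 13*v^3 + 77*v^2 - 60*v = (v - 5)*(v^4 - 13*v^2 + 12*v) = (v - 5)*(v - 3)*(v^3 + 3*v^2 - 4*v) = v*(v - 5)*(v - 3)*(v^2 + 3*v - 4) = v*(v - 5)*(v - 3)*(v + 4)*(v - 1)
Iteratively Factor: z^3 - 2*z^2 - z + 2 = (z - 1)*(z^2 - z - 2) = (z - 1)*(z + 1)*(z - 2)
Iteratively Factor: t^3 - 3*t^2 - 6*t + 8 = (t - 4)*(t^2 + t - 2) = (t - 4)*(t - 1)*(t + 2)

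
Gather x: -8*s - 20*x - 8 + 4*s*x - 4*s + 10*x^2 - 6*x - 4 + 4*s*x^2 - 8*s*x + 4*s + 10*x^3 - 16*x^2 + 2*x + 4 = -8*s + 10*x^3 + x^2*(4*s - 6) + x*(-4*s - 24) - 8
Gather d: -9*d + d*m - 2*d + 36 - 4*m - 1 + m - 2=d*(m - 11) - 3*m + 33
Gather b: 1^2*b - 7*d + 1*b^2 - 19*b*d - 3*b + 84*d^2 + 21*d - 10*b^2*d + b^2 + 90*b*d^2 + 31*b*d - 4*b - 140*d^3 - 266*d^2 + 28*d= b^2*(2 - 10*d) + b*(90*d^2 + 12*d - 6) - 140*d^3 - 182*d^2 + 42*d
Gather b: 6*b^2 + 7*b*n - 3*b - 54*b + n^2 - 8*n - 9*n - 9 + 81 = 6*b^2 + b*(7*n - 57) + n^2 - 17*n + 72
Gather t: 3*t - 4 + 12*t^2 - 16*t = 12*t^2 - 13*t - 4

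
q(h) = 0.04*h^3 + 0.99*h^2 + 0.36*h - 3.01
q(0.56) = -2.49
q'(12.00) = 41.40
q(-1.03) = -2.37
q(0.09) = -2.97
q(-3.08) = 4.10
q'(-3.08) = -4.60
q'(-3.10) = -4.62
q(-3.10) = 4.20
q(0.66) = -2.33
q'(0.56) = 1.51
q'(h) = 0.12*h^2 + 1.98*h + 0.36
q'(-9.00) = -7.74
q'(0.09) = 0.54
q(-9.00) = 44.78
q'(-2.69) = -4.10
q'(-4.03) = -5.67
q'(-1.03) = -1.55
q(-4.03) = 9.00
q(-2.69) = 2.41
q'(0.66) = 1.72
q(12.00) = 212.99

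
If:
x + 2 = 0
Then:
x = -2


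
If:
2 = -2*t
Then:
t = -1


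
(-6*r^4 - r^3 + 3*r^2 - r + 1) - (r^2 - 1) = -6*r^4 - r^3 + 2*r^2 - r + 2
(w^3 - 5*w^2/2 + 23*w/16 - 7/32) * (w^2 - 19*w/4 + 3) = w^5 - 29*w^4/4 + 261*w^3/16 - 931*w^2/64 + 685*w/128 - 21/32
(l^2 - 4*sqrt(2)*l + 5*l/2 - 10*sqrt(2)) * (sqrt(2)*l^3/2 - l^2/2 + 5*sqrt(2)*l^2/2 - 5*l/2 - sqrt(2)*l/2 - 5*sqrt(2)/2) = sqrt(2)*l^5/2 - 9*l^4/2 + 15*sqrt(2)*l^4/4 - 135*l^3/4 + 31*sqrt(2)*l^3/4 - 209*l^2/4 + 45*sqrt(2)*l^2/4 + 75*sqrt(2)*l/4 + 30*l + 50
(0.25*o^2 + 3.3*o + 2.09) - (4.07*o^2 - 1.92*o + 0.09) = -3.82*o^2 + 5.22*o + 2.0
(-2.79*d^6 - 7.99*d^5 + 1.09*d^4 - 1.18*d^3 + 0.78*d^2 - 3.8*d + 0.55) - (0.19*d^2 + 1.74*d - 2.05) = -2.79*d^6 - 7.99*d^5 + 1.09*d^4 - 1.18*d^3 + 0.59*d^2 - 5.54*d + 2.6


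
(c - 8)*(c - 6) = c^2 - 14*c + 48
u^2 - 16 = (u - 4)*(u + 4)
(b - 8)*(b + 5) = b^2 - 3*b - 40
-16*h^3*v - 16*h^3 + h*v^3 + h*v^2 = (-4*h + v)*(4*h + v)*(h*v + h)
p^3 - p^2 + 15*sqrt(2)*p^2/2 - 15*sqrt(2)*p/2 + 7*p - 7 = (p - 1)*(p + sqrt(2)/2)*(p + 7*sqrt(2))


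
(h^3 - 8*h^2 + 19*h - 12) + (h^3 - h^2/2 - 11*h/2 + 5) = 2*h^3 - 17*h^2/2 + 27*h/2 - 7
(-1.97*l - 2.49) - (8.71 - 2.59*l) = 0.62*l - 11.2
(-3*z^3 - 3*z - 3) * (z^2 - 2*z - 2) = -3*z^5 + 6*z^4 + 3*z^3 + 3*z^2 + 12*z + 6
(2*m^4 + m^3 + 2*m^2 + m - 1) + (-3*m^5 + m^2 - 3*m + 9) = -3*m^5 + 2*m^4 + m^3 + 3*m^2 - 2*m + 8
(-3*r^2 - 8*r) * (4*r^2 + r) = -12*r^4 - 35*r^3 - 8*r^2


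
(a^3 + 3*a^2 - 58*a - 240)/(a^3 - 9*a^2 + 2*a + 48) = (a^2 + 11*a + 30)/(a^2 - a - 6)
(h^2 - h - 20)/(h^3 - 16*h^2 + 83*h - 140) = (h + 4)/(h^2 - 11*h + 28)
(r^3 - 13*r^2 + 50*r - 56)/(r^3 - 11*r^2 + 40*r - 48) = (r^2 - 9*r + 14)/(r^2 - 7*r + 12)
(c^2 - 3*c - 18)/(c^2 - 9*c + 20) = (c^2 - 3*c - 18)/(c^2 - 9*c + 20)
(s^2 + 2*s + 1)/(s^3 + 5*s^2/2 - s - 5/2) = 2*(s + 1)/(2*s^2 + 3*s - 5)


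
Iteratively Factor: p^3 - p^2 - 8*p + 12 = (p - 2)*(p^2 + p - 6) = (p - 2)^2*(p + 3)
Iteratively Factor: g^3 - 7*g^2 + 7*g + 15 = (g - 3)*(g^2 - 4*g - 5) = (g - 3)*(g + 1)*(g - 5)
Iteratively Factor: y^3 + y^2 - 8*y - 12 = (y + 2)*(y^2 - y - 6) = (y - 3)*(y + 2)*(y + 2)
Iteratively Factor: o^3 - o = (o + 1)*(o^2 - o) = o*(o + 1)*(o - 1)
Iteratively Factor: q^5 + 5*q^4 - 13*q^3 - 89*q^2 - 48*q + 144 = (q + 4)*(q^4 + q^3 - 17*q^2 - 21*q + 36) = (q - 4)*(q + 4)*(q^3 + 5*q^2 + 3*q - 9) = (q - 4)*(q + 3)*(q + 4)*(q^2 + 2*q - 3) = (q - 4)*(q + 3)^2*(q + 4)*(q - 1)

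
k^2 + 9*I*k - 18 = (k + 3*I)*(k + 6*I)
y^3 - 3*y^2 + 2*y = y*(y - 2)*(y - 1)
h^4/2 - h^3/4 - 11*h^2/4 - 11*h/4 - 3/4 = (h/2 + 1/2)*(h - 3)*(h + 1/2)*(h + 1)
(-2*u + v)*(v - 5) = -2*u*v + 10*u + v^2 - 5*v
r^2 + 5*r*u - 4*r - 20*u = (r - 4)*(r + 5*u)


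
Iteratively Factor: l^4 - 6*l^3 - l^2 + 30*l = (l + 2)*(l^3 - 8*l^2 + 15*l) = (l - 5)*(l + 2)*(l^2 - 3*l) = (l - 5)*(l - 3)*(l + 2)*(l)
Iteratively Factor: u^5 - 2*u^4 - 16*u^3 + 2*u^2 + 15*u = (u - 5)*(u^4 + 3*u^3 - u^2 - 3*u) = (u - 5)*(u - 1)*(u^3 + 4*u^2 + 3*u) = u*(u - 5)*(u - 1)*(u^2 + 4*u + 3) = u*(u - 5)*(u - 1)*(u + 3)*(u + 1)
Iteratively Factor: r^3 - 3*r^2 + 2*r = (r)*(r^2 - 3*r + 2) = r*(r - 2)*(r - 1)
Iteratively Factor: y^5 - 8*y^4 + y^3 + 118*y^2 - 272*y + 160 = (y + 4)*(y^4 - 12*y^3 + 49*y^2 - 78*y + 40) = (y - 5)*(y + 4)*(y^3 - 7*y^2 + 14*y - 8) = (y - 5)*(y - 4)*(y + 4)*(y^2 - 3*y + 2) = (y - 5)*(y - 4)*(y - 1)*(y + 4)*(y - 2)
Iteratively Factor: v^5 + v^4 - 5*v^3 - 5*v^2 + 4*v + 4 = (v - 1)*(v^4 + 2*v^3 - 3*v^2 - 8*v - 4) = (v - 1)*(v + 1)*(v^3 + v^2 - 4*v - 4) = (v - 1)*(v + 1)^2*(v^2 - 4) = (v - 2)*(v - 1)*(v + 1)^2*(v + 2)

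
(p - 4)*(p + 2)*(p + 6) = p^3 + 4*p^2 - 20*p - 48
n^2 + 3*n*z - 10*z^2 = (n - 2*z)*(n + 5*z)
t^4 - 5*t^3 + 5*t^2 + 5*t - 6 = (t - 3)*(t - 2)*(t - 1)*(t + 1)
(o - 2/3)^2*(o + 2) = o^3 + 2*o^2/3 - 20*o/9 + 8/9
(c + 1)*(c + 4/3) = c^2 + 7*c/3 + 4/3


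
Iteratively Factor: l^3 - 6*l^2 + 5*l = (l - 1)*(l^2 - 5*l) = (l - 5)*(l - 1)*(l)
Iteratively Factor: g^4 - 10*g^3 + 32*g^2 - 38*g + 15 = (g - 1)*(g^3 - 9*g^2 + 23*g - 15) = (g - 1)^2*(g^2 - 8*g + 15) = (g - 5)*(g - 1)^2*(g - 3)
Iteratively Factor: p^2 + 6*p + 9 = (p + 3)*(p + 3)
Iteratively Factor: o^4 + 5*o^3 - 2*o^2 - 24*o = (o + 4)*(o^3 + o^2 - 6*o) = (o - 2)*(o + 4)*(o^2 + 3*o) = (o - 2)*(o + 3)*(o + 4)*(o)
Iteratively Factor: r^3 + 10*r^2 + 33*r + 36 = (r + 3)*(r^2 + 7*r + 12) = (r + 3)^2*(r + 4)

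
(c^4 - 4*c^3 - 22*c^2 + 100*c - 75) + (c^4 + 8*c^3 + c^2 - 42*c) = 2*c^4 + 4*c^3 - 21*c^2 + 58*c - 75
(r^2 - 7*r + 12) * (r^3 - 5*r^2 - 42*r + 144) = r^5 - 12*r^4 + 5*r^3 + 378*r^2 - 1512*r + 1728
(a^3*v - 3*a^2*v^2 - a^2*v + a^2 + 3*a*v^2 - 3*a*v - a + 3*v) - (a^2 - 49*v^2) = a^3*v - 3*a^2*v^2 - a^2*v + 3*a*v^2 - 3*a*v - a + 49*v^2 + 3*v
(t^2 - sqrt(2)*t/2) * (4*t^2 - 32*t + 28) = 4*t^4 - 32*t^3 - 2*sqrt(2)*t^3 + 16*sqrt(2)*t^2 + 28*t^2 - 14*sqrt(2)*t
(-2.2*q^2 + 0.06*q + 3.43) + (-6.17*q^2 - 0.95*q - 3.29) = -8.37*q^2 - 0.89*q + 0.14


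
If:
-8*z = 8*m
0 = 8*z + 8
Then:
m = 1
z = -1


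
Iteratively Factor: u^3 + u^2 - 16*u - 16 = (u + 4)*(u^2 - 3*u - 4) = (u + 1)*(u + 4)*(u - 4)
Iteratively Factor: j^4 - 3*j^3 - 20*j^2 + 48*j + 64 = (j - 4)*(j^3 + j^2 - 16*j - 16) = (j - 4)*(j + 4)*(j^2 - 3*j - 4) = (j - 4)*(j + 1)*(j + 4)*(j - 4)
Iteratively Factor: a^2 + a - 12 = (a + 4)*(a - 3)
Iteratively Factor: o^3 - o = (o - 1)*(o^2 + o) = (o - 1)*(o + 1)*(o)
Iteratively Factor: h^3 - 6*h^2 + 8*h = (h)*(h^2 - 6*h + 8) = h*(h - 4)*(h - 2)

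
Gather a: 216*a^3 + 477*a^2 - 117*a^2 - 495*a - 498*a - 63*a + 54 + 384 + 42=216*a^3 + 360*a^2 - 1056*a + 480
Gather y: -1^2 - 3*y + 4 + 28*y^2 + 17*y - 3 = 28*y^2 + 14*y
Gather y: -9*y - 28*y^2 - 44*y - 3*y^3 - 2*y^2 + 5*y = -3*y^3 - 30*y^2 - 48*y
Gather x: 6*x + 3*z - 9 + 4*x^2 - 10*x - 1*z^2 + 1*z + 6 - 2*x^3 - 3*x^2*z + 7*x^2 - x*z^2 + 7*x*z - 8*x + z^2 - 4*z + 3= -2*x^3 + x^2*(11 - 3*z) + x*(-z^2 + 7*z - 12)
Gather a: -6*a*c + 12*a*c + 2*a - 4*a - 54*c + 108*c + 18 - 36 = a*(6*c - 2) + 54*c - 18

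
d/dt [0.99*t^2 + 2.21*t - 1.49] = 1.98*t + 2.21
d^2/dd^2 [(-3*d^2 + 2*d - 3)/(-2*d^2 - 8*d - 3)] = 2*(-56*d^3 - 18*d^2 + 180*d + 249)/(8*d^6 + 96*d^5 + 420*d^4 + 800*d^3 + 630*d^2 + 216*d + 27)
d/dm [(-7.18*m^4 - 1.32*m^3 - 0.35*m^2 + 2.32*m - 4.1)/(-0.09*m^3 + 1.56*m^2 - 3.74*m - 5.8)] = (0.6462*m^6 - 22.4016*m^5 + 78.4689*m^4 + 176.8672*m^3 + 19.5508*m^2 + 16.852*m - 28.79)/(0.0081*m^6 - 0.2808*m^5 + 3.1068*m^4 - 10.6248*m^3 - 4.1084*m^2 + 43.384*m + 33.64)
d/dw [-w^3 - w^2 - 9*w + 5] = -3*w^2 - 2*w - 9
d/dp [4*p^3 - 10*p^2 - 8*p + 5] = 12*p^2 - 20*p - 8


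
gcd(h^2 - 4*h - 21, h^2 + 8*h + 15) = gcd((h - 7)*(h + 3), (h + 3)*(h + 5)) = h + 3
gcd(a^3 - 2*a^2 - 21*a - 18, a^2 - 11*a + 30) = a - 6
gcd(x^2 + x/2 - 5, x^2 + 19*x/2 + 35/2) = x + 5/2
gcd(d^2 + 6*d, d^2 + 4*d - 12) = d + 6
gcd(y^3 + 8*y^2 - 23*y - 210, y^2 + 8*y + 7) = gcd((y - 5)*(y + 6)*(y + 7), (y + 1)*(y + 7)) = y + 7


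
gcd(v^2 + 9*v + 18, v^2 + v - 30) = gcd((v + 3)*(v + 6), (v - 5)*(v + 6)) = v + 6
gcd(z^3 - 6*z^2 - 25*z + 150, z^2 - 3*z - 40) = z + 5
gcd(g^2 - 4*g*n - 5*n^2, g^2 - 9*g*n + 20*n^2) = g - 5*n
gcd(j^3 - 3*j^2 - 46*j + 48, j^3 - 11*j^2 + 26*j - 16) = j^2 - 9*j + 8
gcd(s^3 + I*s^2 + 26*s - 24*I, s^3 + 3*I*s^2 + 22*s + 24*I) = s^2 + 2*I*s + 24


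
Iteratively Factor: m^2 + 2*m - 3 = (m + 3)*(m - 1)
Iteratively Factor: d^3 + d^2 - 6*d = (d - 2)*(d^2 + 3*d) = d*(d - 2)*(d + 3)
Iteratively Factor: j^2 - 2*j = (j)*(j - 2)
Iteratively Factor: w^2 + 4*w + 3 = (w + 3)*(w + 1)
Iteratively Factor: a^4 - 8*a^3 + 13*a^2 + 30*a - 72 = (a - 3)*(a^3 - 5*a^2 - 2*a + 24) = (a - 3)^2*(a^2 - 2*a - 8) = (a - 3)^2*(a + 2)*(a - 4)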